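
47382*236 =11182152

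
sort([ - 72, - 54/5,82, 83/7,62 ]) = [ - 72,  -  54/5, 83/7, 62,  82 ] 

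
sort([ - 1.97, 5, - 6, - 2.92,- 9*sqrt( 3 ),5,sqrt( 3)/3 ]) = [-9*sqrt( 3), - 6,  -  2.92, - 1.97,sqrt( 3)/3, 5,  5]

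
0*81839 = 0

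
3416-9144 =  - 5728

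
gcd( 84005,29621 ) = 1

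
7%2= 1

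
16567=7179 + 9388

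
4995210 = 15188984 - 10193774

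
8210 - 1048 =7162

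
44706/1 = 44706 = 44706.00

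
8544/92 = 92 + 20/23= 92.87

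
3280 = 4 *820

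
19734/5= 3946 + 4/5 = 3946.80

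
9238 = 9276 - 38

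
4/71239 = 4/71239 = 0.00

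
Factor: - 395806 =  - 2^1*73^1*2711^1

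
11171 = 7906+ 3265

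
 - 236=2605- 2841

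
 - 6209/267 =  - 6209/267 = - 23.25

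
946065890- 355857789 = 590208101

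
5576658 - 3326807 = 2249851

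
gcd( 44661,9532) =1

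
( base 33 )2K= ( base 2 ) 1010110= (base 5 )321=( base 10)86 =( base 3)10012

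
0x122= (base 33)8Q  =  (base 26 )B4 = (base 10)290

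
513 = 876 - 363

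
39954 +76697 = 116651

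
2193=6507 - 4314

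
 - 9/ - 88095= 3/29365  =  0.00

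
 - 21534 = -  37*582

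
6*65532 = 393192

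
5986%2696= 594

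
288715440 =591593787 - 302878347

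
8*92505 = 740040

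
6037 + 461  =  6498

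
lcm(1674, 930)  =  8370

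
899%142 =47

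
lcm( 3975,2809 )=210675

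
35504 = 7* 5072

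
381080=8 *47635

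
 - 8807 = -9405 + 598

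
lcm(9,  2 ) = 18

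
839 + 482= 1321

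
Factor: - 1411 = -17^1*83^1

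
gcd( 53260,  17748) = 4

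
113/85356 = 113/85356 = 0.00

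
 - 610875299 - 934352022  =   - 1545227321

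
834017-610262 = 223755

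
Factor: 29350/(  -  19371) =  - 2^1*3^( - 1)*5^2*11^ (-1 )  =  - 50/33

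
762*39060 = 29763720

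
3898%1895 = 108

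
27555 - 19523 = 8032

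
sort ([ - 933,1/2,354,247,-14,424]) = [ - 933 ,-14,1/2,247 , 354,424]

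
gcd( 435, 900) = 15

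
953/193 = 953/193=4.94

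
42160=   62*680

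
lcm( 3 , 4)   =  12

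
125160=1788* 70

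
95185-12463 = 82722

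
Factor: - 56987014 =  - 2^1*7^1*71^1 * 57331^1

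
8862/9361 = 8862/9361 =0.95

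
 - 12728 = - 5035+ - 7693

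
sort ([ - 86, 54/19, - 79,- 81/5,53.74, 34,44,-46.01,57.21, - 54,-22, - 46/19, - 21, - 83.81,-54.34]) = [ - 86 , - 83.81, - 79, - 54.34, - 54 , - 46.01, - 22, - 21, - 81/5, - 46/19, 54/19 , 34,44,53.74,57.21]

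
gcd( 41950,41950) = 41950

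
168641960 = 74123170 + 94518790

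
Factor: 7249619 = 13^1*557663^1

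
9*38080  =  342720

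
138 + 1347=1485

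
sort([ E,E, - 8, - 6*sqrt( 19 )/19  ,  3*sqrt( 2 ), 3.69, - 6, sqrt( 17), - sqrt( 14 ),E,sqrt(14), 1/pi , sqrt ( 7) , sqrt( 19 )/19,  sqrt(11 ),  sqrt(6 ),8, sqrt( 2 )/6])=[ - 8, - 6, - sqrt( 14 ) , - 6  *  sqrt( 19 )/19, sqrt( 19)/19, sqrt( 2 ) /6,  1/pi,sqrt( 6 ) , sqrt( 7 ),E,E, E,  sqrt( 11 ), 3.69, sqrt ( 14) , sqrt( 17 ),3*sqrt(2 ), 8]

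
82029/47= 82029/47 = 1745.30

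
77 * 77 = 5929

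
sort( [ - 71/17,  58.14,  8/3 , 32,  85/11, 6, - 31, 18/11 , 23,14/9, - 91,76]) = [ - 91, - 31, - 71/17, 14/9,18/11,8/3,  6, 85/11 , 23, 32, 58.14  ,  76 ]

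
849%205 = 29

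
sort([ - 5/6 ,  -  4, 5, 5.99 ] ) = [ - 4,-5/6, 5, 5.99]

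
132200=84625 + 47575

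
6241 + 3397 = 9638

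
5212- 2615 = 2597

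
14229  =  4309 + 9920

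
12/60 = 1/5=0.20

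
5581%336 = 205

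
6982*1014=7079748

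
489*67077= 32800653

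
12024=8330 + 3694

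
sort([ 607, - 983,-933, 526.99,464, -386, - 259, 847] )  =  [-983 , - 933, -386, -259, 464,526.99 , 607, 847]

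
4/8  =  1/2 = 0.50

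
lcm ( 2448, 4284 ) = 17136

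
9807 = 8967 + 840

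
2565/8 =2565/8 = 320.62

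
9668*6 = 58008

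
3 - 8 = - 5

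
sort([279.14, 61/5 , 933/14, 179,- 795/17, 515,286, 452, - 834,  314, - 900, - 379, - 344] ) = [ - 900, - 834, - 379, - 344, - 795/17,61/5,  933/14,  179,  279.14, 286 , 314,452,  515]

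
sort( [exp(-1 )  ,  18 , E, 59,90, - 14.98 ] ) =[ - 14.98,exp(  -  1),E,18,59,  90]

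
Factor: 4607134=2^1 * 7^1*329081^1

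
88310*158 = 13952980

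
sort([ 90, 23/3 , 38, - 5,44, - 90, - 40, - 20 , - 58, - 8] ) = [ - 90, - 58, - 40, - 20, - 8,-5, 23/3,38,44,90]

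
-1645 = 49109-50754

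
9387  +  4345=13732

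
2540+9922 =12462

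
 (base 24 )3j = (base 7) 160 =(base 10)91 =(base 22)43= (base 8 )133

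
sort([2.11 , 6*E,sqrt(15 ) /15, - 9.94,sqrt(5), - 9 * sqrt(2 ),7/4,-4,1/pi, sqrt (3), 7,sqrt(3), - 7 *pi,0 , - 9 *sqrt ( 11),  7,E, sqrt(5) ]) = [  -  9*sqrt ( 11),-7*pi, - 9*sqrt(2 ), - 9.94,  -  4,0, sqrt(15) /15,1/pi, sqrt(3),  sqrt(3 ),  7/4,2.11,sqrt(5 ),sqrt(5 ),E,7,7, 6*E] 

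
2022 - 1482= 540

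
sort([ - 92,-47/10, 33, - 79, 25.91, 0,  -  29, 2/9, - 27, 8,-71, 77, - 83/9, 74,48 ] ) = [ - 92,- 79,  -  71,  -  29,-27, - 83/9 ,-47/10, 0,  2/9, 8, 25.91, 33,  48, 74, 77 ] 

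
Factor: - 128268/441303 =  - 84/289 = - 2^2 * 3^1 * 7^1*17^( - 2)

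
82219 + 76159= 158378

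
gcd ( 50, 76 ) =2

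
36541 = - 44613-  -  81154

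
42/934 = 21/467  =  0.04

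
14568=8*1821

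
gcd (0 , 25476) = 25476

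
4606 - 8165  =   - 3559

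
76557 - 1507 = 75050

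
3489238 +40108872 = 43598110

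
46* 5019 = 230874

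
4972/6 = 828 + 2/3= 828.67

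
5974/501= 11 + 463/501 = 11.92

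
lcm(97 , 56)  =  5432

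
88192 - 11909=76283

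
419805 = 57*7365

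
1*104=104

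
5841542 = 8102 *721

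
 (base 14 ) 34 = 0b101110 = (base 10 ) 46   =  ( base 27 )1J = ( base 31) 1f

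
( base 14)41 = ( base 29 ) 1s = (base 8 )71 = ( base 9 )63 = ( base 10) 57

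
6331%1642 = 1405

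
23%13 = 10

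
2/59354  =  1/29677= 0.00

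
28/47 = 28/47 = 0.60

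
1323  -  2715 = -1392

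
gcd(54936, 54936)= 54936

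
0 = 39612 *0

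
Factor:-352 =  - 2^5*11^1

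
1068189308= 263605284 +804584024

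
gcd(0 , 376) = 376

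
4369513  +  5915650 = 10285163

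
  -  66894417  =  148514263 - 215408680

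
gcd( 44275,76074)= 1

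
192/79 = 192/79 = 2.43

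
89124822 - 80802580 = 8322242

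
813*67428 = 54818964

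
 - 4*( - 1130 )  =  4520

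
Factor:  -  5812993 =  - 19^1*305947^1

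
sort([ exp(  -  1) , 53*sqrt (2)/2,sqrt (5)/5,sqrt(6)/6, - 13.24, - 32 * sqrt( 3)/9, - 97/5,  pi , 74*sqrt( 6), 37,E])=[ - 97/5, - 13.24, - 32*sqrt( 3)/9, exp( - 1),  sqrt(6)/6,sqrt(5)/5,E,pi,37,53 * sqrt( 2)/2,74*sqrt( 6)]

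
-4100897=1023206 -5124103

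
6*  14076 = 84456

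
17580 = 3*5860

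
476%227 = 22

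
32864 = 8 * 4108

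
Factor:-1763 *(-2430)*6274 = 26878380660 = 2^2*3^5 * 5^1*41^1*43^1 * 3137^1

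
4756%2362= 32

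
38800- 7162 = 31638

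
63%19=6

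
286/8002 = 143/4001  =  0.04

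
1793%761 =271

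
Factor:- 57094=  - 2^1*28547^1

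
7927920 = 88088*90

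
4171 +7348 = 11519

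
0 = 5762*0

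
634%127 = 126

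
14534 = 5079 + 9455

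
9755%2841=1232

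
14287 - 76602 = -62315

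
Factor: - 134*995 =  - 2^1*5^1*67^1 * 199^1 = -133330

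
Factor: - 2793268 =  - 2^2*277^1 * 2521^1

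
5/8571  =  5/8571= 0.00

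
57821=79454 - 21633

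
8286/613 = 8286/613= 13.52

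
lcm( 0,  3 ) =0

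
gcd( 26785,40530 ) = 5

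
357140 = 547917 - 190777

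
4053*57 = 231021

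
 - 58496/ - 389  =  150 + 146/389 = 150.38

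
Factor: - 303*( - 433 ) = 3^1*101^1*433^1 = 131199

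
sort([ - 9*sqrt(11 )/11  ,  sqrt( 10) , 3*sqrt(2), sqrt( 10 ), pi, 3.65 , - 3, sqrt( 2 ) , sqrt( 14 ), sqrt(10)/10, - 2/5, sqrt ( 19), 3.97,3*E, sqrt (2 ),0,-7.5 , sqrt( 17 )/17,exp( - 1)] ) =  [-7.5,  -  3, -9*sqrt(11 )/11,-2/5,0 , sqrt(17)/17 , sqrt(10) /10, exp( - 1 ),sqrt( 2 ), sqrt(2 ), pi, sqrt( 10),sqrt(10), 3.65, sqrt(14 ),3.97, 3*sqrt ( 2), sqrt(19), 3 *E]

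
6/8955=2/2985= 0.00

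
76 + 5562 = 5638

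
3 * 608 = 1824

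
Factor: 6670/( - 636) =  - 3335/318 = - 2^(-1) * 3^(  -  1)*5^1*23^1*29^1*53^ ( - 1) 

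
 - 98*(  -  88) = 8624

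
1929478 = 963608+965870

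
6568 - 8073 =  - 1505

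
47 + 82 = 129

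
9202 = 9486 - 284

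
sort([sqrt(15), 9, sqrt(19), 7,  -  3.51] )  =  [ - 3.51,sqrt ( 15), sqrt(19),7 , 9]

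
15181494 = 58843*258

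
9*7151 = 64359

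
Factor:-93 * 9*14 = - 11718 = - 2^1*3^3*7^1 *31^1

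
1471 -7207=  - 5736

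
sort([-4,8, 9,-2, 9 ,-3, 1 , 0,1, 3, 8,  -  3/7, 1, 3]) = [ - 4 ,-3, - 2 , - 3/7,0, 1,1, 1, 3, 3, 8, 8, 9, 9]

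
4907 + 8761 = 13668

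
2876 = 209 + 2667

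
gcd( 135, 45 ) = 45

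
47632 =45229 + 2403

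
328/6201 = 328/6201 = 0.05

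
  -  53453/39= - 53453/39 = - 1370.59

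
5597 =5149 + 448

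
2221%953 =315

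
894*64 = 57216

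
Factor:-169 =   -  13^2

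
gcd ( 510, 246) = 6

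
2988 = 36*83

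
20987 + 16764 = 37751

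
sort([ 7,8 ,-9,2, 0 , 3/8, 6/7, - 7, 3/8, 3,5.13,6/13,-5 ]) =[ - 9, - 7,-5, 0, 3/8 , 3/8,6/13, 6/7,2,3,5.13 , 7,8] 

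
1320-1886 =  - 566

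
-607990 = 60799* ( - 10) 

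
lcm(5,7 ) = 35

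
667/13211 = 667/13211 =0.05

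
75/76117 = 75/76117 = 0.00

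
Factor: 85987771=85987771^1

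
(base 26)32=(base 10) 80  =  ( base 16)50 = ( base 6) 212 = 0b1010000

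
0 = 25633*0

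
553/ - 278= -553/278 = - 1.99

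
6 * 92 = 552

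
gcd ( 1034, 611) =47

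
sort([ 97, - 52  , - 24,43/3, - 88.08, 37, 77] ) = [ - 88.08, - 52, - 24,43/3, 37, 77 , 97] 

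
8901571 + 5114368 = 14015939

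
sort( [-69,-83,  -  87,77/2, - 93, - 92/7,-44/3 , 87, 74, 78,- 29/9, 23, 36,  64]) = [ - 93, - 87, - 83,-69,- 44/3  ,  -  92/7 , - 29/9, 23,36, 77/2,64,74, 78,  87]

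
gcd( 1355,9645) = 5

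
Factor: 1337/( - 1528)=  - 2^( - 3 )*7^1 = -7/8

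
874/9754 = 437/4877 = 0.09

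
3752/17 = 3752/17 = 220.71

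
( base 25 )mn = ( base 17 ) 1GC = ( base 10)573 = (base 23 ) 11L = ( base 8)1075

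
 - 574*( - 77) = 44198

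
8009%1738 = 1057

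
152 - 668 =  - 516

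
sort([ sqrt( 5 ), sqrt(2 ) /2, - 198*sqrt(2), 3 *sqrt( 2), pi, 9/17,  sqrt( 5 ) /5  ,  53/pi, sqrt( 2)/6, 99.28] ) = [ - 198*sqrt( 2 ), sqrt(2 )/6,sqrt(5)/5  ,  9/17, sqrt( 2 )/2, sqrt( 5), pi  ,  3 * sqrt( 2),53/pi, 99.28]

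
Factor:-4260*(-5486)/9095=2^3*3^1*13^1*17^( - 1)*71^1* 107^( - 1)* 211^1 = 4674072/1819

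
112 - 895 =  - 783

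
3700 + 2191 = 5891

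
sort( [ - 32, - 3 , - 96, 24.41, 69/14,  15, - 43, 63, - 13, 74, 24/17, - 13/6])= [- 96,-43 , - 32, - 13 , - 3, - 13/6, 24/17, 69/14, 15,24.41,63,74 ] 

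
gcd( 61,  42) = 1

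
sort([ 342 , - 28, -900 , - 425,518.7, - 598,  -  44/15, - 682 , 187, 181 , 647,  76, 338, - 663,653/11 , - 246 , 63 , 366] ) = [ - 900, - 682, - 663, - 598,-425, - 246, - 28 , -44/15,  653/11,63,  76, 181,  187, 338,  342 , 366, 518.7, 647 ] 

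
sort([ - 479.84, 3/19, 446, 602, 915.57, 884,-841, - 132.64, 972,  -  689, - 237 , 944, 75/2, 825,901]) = [ - 841,  -  689,- 479.84, - 237,-132.64, 3/19, 75/2, 446,602,  825, 884, 901,915.57,  944,972]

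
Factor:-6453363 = -3^1 *7^1*23^1*31^1*431^1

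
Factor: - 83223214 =  -  2^1 * 29^1*1434883^1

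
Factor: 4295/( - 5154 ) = -5/6  =  - 2^( - 1 )*3^( - 1 )*5^1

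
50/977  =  50/977=0.05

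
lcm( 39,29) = 1131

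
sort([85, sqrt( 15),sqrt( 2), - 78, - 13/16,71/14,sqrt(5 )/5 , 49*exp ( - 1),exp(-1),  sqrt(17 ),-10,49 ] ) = [ - 78, - 10, - 13/16, exp (- 1 ),sqrt(5)/5, sqrt (2 ),sqrt( 15),sqrt( 17),71/14,  49*exp(-1 ),49 , 85]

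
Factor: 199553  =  431^1*463^1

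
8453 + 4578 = 13031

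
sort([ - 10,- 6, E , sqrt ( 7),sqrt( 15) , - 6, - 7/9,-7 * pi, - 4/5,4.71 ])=[ - 7*pi, - 10, - 6 , - 6, - 4/5, -7/9,sqrt(7), E,sqrt(15),4.71] 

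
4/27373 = 4/27373 = 0.00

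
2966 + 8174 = 11140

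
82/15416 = 1/188 = 0.01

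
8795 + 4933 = 13728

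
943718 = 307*3074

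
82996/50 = 1659 + 23/25 =1659.92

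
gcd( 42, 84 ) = 42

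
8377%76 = 17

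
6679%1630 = 159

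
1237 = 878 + 359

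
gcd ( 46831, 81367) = 1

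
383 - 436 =-53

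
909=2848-1939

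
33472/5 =6694 + 2/5 = 6694.40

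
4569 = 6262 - 1693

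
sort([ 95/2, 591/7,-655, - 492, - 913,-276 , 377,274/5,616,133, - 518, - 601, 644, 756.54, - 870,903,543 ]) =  [ - 913,-870, - 655,-601, - 518, - 492,-276,95/2,274/5, 591/7,  133,377, 543, 616, 644,  756.54 , 903] 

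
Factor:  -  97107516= - 2^2*3^2*11^1 * 41^1 *5981^1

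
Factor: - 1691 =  - 19^1*89^1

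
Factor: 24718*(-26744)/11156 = - 165264548/2789 =- 2^2*17^1*727^1*2789^( - 1) * 3343^1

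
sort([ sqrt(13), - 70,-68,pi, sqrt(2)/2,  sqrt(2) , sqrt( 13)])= [-70, - 68,sqrt(2)/2  ,  sqrt(2), pi, sqrt (13), sqrt(13)]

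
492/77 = 492/77= 6.39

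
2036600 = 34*59900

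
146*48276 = 7048296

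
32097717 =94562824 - 62465107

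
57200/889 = 57200/889 =64.34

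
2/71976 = 1/35988 = 0.00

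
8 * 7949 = 63592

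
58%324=58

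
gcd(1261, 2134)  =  97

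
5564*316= 1758224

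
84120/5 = 16824 = 16824.00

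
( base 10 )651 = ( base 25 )111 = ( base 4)22023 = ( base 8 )1213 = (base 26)p1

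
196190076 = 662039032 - 465848956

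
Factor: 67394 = 2^1*31^1*1087^1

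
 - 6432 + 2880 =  - 3552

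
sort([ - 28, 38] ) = [ - 28, 38]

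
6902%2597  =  1708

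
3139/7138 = 73/166 = 0.44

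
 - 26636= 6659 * ( - 4 )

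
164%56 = 52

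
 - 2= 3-5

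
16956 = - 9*( - 1884) 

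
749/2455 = 749/2455 = 0.31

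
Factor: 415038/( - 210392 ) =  - 2^ ( - 2)*3^1*7^( - 1 )*17^( - 1 )*313^1 = - 939/476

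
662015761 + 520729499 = 1182745260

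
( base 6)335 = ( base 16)83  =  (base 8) 203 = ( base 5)1011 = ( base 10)131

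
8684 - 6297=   2387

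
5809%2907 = 2902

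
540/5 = 108 = 108.00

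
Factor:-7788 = -2^2*3^1 *11^1*59^1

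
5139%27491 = 5139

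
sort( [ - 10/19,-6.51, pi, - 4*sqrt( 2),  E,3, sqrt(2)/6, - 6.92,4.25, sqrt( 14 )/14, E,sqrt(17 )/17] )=[ - 6.92,-6.51, - 4 * sqrt( 2), - 10/19, sqrt( 2) /6, sqrt(17 )/17,sqrt( 14)/14, E,E, 3, pi,  4.25] 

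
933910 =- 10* (-93391 )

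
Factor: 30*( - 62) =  - 1860 = - 2^2*3^1*5^1*31^1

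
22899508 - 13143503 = 9756005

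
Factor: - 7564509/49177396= -2^ ( - 2 )*3^4*17^( - 2 ) * 19^(  -  1)*47^1*1987^1 *2239^( - 1) 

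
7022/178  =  39 + 40/89 = 39.45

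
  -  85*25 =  - 2125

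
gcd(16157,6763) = 1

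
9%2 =1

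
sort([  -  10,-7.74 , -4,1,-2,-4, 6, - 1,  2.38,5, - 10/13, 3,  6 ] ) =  [ - 10, - 7.74,-4, - 4, - 2, - 1 , - 10/13, 1,2.38, 3, 5,6  ,  6 ]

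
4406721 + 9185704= 13592425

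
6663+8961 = 15624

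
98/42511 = 14/6073= 0.00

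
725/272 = 2 + 181/272 = 2.67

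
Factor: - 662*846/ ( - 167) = 2^2*3^2 * 47^1 * 167^(-1)*331^1 = 560052/167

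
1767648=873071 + 894577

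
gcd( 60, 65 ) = 5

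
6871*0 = 0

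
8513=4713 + 3800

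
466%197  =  72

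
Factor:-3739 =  - 3739^1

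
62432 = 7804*8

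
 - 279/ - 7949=279/7949 = 0.04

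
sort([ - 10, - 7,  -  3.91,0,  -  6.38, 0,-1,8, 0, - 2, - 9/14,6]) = [  -  10, - 7, - 6.38, - 3.91, - 2,  -  1 ,-9/14,0,0,0,6 , 8]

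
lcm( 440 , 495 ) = 3960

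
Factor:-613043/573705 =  - 3^ ( - 2) * 5^(- 1 ) *11^( - 1 )*19^ (-1)  *61^(- 1) * 163^1*3761^1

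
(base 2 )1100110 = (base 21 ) 4I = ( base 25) 42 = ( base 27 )3l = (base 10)102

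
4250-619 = 3631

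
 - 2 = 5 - 7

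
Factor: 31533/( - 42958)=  - 2^ ( - 1)*3^1*23^1*47^( - 1) = - 69/94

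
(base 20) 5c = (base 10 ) 112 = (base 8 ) 160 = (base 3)11011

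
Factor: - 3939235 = - 5^1*103^1 * 7649^1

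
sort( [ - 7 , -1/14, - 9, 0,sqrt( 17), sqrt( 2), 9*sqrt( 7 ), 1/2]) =[-9, - 7,-1/14,0 , 1/2, sqrt( 2 ), sqrt( 17) , 9*sqrt( 7 ) ]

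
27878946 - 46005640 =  - 18126694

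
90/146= 45/73 = 0.62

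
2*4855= 9710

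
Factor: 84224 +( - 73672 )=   10552=2^3*1319^1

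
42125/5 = 8425=   8425.00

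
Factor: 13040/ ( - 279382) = - 2^3*5^1*857^( - 1 )= - 40/857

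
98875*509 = 50327375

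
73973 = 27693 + 46280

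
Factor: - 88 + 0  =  -88 = - 2^3*  11^1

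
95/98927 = 95/98927 = 0.00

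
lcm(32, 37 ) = 1184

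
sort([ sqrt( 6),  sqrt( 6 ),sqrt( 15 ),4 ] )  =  [ sqrt(6),sqrt( 6),  sqrt(15),4] 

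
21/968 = 21/968 = 0.02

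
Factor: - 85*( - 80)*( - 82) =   -  2^5* 5^2 * 17^1  *  41^1 = -557600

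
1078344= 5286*204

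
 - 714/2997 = - 238/999 = - 0.24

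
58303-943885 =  - 885582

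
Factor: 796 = 2^2*199^1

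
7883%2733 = 2417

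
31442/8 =3930 + 1/4 = 3930.25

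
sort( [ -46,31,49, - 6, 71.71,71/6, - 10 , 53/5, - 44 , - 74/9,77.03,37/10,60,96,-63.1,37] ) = [ - 63.1,  -  46, - 44  , - 10,  -  74/9,-6, 37/10, 53/5, 71/6,  31, 37,  49,  60, 71.71, 77.03,96] 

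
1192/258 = 4 + 80/129 = 4.62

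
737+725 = 1462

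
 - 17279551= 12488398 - 29767949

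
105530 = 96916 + 8614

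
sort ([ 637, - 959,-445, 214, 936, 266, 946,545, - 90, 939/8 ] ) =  [  -  959, - 445, - 90,939/8, 214,266,545 , 637,  936, 946]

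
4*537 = 2148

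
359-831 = - 472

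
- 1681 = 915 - 2596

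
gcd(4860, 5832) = 972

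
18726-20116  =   - 1390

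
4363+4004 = 8367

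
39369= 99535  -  60166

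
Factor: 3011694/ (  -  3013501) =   -  2^1*3^1*7^1*71707^1*3013501^( - 1) 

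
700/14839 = 700/14839 = 0.05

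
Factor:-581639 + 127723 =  - 453916 = - 2^2 * 37^1*3067^1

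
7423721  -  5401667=2022054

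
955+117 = 1072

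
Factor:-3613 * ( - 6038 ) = 21815294 =2^1*3019^1*3613^1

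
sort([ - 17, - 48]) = [ - 48, - 17] 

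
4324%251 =57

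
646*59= 38114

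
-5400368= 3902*(  -  1384)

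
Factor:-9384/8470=  -  4692/4235 = - 2^2*3^1*5^( - 1)*7^( - 1 )*11^ ( - 2) * 17^1*23^1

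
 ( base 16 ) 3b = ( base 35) 1O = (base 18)35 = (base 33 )1Q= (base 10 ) 59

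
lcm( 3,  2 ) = 6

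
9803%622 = 473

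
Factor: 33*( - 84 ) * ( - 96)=266112 = 2^7*3^3 * 7^1*11^1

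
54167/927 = 58 + 401/927 = 58.43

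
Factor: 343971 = 3^2*38219^1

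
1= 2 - 1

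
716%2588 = 716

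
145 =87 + 58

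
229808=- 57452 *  ( - 4 ) 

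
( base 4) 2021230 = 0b10001001101100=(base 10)8812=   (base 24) F74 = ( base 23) gf3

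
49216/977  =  49216/977 = 50.37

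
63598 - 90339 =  - 26741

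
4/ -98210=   -1 + 49103/49105 = - 0.00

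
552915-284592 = 268323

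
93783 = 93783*1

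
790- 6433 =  - 5643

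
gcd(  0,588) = 588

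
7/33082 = 1/4726= 0.00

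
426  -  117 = 309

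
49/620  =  49/620 = 0.08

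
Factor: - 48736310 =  - 2^1 * 5^1*7^1*23^1 * 30271^1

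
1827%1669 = 158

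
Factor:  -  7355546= - 2^1*11^1*19^1*17597^1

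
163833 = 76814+87019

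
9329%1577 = 1444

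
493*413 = 203609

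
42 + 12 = 54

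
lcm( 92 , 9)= 828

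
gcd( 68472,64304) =8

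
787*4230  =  3329010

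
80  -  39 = 41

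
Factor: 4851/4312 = 9/8 = 2^(  -  3)*3^2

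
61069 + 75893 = 136962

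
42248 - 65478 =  - 23230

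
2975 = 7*425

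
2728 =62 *44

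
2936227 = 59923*49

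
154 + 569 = 723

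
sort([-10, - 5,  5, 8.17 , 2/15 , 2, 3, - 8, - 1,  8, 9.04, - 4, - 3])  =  [ - 10 , - 8, - 5,  -  4, - 3,-1, 2/15 , 2, 3, 5 , 8, 8.17,  9.04 ] 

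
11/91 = 11/91 = 0.12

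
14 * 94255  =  1319570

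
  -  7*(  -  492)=3444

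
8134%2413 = 895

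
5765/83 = 69 + 38/83 = 69.46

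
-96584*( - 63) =6084792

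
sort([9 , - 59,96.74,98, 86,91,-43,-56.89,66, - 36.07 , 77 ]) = [ - 59, - 56.89, - 43,-36.07,9,66,77 , 86,91, 96.74,98 ]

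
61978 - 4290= 57688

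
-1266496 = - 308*4112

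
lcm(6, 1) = 6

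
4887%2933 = 1954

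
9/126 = 1/14=0.07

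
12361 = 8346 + 4015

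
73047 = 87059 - 14012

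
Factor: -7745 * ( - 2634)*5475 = 111691806750 = 2^1*3^2 * 5^3*73^1  *  439^1 * 1549^1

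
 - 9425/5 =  - 1885 = - 1885.00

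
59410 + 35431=94841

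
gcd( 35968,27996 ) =4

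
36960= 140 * 264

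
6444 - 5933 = 511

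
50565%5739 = 4653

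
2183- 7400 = - 5217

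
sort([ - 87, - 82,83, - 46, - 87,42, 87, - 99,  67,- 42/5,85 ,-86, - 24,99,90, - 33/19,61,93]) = [ - 99, - 87, - 87, - 86, - 82, - 46, - 24 , - 42/5, - 33/19  ,  42, 61,67, 83,85, 87,90,93, 99 ] 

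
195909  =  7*27987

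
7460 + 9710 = 17170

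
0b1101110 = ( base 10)110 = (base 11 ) a0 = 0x6e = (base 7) 215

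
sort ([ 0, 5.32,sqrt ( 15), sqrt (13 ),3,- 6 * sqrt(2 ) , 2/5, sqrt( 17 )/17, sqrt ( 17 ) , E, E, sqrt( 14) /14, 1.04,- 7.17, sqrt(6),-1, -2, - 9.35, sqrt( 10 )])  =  [-9.35, - 6*sqrt( 2), - 7.17, - 2,  -  1,0, sqrt( 17)/17 , sqrt (14)/14, 2/5, 1.04, sqrt( 6),E, E, 3, sqrt(10), sqrt(13 ), sqrt( 15), sqrt(17), 5.32]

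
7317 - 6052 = 1265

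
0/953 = 0 =0.00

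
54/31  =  54/31 = 1.74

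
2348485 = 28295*83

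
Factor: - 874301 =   -  874301^1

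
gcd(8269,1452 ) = 1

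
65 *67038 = 4357470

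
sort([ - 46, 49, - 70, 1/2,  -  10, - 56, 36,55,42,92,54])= [-70,- 56, - 46, -10,1/2, 36,42,  49, 54,55, 92 ] 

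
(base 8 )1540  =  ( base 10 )864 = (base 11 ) 716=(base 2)1101100000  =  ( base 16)360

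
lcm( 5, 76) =380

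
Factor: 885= 3^1*5^1*59^1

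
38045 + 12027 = 50072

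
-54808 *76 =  - 4165408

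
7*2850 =19950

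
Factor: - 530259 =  - 3^1*176753^1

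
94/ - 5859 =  - 94/5859=-0.02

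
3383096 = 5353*632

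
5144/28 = 183 + 5/7 = 183.71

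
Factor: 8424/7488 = 2^( - 3)*3^2 = 9/8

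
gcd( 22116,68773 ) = 97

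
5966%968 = 158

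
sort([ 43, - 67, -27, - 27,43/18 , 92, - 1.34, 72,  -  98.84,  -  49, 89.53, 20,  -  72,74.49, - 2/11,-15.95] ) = [ - 98.84, - 72, - 67,  -  49,-27, -27,-15.95, - 1.34, - 2/11 , 43/18, 20,43, 72, 74.49,89.53,92 ]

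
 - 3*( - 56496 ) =169488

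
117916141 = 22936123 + 94980018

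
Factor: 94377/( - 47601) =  - 3^( - 2 )*41^ ( - 1) *43^(-1 )*163^1*193^1 = -31459/15867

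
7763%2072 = 1547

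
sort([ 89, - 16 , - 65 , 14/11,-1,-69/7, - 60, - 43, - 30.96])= [ - 65, - 60, - 43, - 30.96, - 16, - 69/7, - 1, 14/11,89] 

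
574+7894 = 8468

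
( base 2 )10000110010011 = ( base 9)12710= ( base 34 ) 7ER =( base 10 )8595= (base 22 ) hgf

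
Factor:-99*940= -2^2 * 3^2*5^1*11^1*47^1 = -93060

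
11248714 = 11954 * 941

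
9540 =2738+6802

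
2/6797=2/6797 = 0.00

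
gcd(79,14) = 1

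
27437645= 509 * 53905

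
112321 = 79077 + 33244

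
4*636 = 2544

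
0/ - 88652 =0/1 = - 0.00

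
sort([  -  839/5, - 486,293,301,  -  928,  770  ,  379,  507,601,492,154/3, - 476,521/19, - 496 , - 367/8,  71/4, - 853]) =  [ - 928, - 853, - 496, - 486, - 476, - 839/5, - 367/8, 71/4, 521/19,154/3,293, 301,379, 492,507,601, 770]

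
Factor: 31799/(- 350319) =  - 3^( - 1)*17^(-1 )*6869^( - 1 )* 31799^1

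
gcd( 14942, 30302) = 2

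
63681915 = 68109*935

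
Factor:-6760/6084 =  - 2^1*3^(- 2 )* 5^1 = -10/9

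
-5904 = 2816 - 8720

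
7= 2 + 5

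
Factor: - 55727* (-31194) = 2^1*3^2*7^1 * 19^1*419^1 * 1733^1 =1738348038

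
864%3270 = 864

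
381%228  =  153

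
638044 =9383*68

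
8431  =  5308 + 3123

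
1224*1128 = 1380672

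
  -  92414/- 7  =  13202 + 0/1 = 13202.00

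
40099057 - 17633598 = 22465459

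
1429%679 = 71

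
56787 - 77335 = - 20548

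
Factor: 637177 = 17^1 *37^1*1013^1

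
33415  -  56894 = - 23479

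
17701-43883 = -26182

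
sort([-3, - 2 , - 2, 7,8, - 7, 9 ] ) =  [ - 7, - 3,- 2, - 2, 7, 8,9] 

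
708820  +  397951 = 1106771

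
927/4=927/4 =231.75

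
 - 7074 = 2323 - 9397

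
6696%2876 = 944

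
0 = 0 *33377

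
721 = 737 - 16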